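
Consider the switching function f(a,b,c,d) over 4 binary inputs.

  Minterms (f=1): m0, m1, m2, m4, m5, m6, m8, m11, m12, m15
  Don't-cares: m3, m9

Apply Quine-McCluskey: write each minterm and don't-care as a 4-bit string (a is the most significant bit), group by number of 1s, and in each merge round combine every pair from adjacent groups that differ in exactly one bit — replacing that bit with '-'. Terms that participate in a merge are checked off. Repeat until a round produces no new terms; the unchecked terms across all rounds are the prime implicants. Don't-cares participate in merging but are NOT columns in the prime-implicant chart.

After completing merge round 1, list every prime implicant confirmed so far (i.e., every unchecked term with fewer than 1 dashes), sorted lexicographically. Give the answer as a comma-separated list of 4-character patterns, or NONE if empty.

size-2^0 implicants → 0000(✓)  0001(✓)  0010(✓)  0011(✓)  0100(✓)  0101(✓)  0110(✓)  1000(✓)  1001(✓)  1011(✓)  1100(✓)  1111(✓)
size-2^1 implicants → -000(✓)  -001(✓)  -011(✓)  -100(✓)  0-00(✓)  0-01(✓)  0-10(✓)  00-0(✓)  00-1(✓)  000-(✓)  001-(✓)  01-0(✓)  010-(✓)  1-00(✓)  1-11  10-1(✓)  100-(✓)
size-2^2 implicants → --00  -0-1  -00-  0--0  0-0-  00--
Unchecked terms (primes): --00, -0-1, -00-, 0--0, 0-0-, 00--, 1-11

NONE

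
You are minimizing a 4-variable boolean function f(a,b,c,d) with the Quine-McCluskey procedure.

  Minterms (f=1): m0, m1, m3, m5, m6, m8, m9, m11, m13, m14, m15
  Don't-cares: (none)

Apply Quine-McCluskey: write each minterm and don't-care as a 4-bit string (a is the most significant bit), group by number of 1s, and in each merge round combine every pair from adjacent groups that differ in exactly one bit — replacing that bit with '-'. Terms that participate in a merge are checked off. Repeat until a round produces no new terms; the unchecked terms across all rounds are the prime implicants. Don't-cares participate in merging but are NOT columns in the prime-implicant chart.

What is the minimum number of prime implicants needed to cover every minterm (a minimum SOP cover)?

[col 0] 0000*, 0001*, 0011*, 0101*, 0110*, 1000*, 1001*, 1011*, 1101*, 1110*, 1111*
[col 1] -000*, -001*, -011*, -101*, -110, 0-01*, 00-1*, 000-*, 1-01*, 1-11*, 10-1*, 100-*, 11-1*, 111-
[col 2] --01, -0-1, -00-, 1--1
Prime implicants: --01, -0-1, -00-, -110, 1--1, 111-
PI chart (minterm → PIs covering it):
  0 | -00-  (sole → essential)
  1 | --01,-0-1,-00-
  3 | -0-1  (sole → essential)
  5 | --01  (sole → essential)
  6 | -110  (sole → essential)
  8 | -00-  (sole → essential)
  9 | --01,-0-1,-00-,1--1
  11 | -0-1,1--1
  13 | --01,1--1
  14 | -110,111-
  15 | 1--1,111-
Essential prime implicants: --01, -0-1, -00-, -110
Petrick residual → 1--1
Minimum SOP uses 5 PIs: c'd + b'd + b'c' + bcd' + ad

5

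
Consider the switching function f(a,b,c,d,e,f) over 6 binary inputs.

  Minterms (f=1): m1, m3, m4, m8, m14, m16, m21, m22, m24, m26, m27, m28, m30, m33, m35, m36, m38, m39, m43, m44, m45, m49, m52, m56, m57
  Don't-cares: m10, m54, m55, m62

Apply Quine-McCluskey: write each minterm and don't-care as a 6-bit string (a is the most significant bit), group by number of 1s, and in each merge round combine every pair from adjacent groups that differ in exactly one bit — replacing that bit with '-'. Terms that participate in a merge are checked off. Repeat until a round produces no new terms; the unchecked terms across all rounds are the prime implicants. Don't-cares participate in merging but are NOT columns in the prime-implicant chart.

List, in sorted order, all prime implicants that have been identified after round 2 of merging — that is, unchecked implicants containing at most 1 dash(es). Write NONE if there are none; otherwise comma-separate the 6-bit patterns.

[col 0] 000001*, 000011*, 000100*, 001000*, 001010*, 001110*, 010000*, 010101, 010110*, 011000*, 011010*, 011011*, 011100*, 011110*, 100001*, 100011*, 100100*, 100110*, 100111*, 101011*, 101100*, 101101*, 110001*, 110100*, 110110*, 110111*, 111000*, 111001*, 111110*
[col 1] -00001*, -00011*, -00100, -10110*, -11000, -11110*, 0-1000*, 0-1010*, 0-1110*, 0000-1*, 001-10*, 0010-0*, 01-000, 01-110*, 011-00*, 011-10*, 0110-0*, 01101-, 0111-0*, 1-0001, 1-0100*, 1-0110*, 1-0111*, 10-011, 10-100, 100-11, 1000-1*, 1001-0*, 10011-*, 10110-, 11-001, 11-110*, 1101-0*, 11011-*, 11100-
[col 2] -000-1, -1-110, 0-1-10, 0-10-0, 011--0, 1-01-0, 1-011-
Prime implicants: -000-1, -00100, -1-110, -11000, 0-1-10, 0-10-0, 01-000, 010101, 011--0, 01101-, 1-0001, 1-01-0, 1-011-, 10-011, 10-100, 100-11, 10110-, 11-001, 11100-

-00100, -11000, 01-000, 010101, 01101-, 1-0001, 10-011, 10-100, 100-11, 10110-, 11-001, 11100-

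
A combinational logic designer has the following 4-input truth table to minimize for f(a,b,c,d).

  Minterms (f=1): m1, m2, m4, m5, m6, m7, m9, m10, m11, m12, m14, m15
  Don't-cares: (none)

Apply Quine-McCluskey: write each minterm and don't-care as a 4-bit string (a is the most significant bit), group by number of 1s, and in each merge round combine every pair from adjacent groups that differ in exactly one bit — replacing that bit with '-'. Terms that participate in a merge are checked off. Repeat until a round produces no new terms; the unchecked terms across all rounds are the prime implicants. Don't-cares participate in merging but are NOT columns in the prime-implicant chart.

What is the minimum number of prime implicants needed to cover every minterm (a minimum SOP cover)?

5

[col 0] 0001*, 0010*, 0100*, 0101*, 0110*, 0111*, 1001*, 1010*, 1011*, 1100*, 1110*, 1111*
[col 1] -001, -010*, -100*, -110*, -111*, 0-01, 0-10*, 01-0*, 01-1*, 010-*, 011-*, 1-10*, 1-11*, 10-1, 101-*, 11-0*, 111-*
[col 2] --10, -1-0, -11-, 01--, 1-1-
Prime implicants: --10, -001, -1-0, -11-, 0-01, 01--, 1-1-, 10-1
PI chart (minterm → PIs covering it):
  1 | -001,0-01
  2 | --10  (sole → essential)
  4 | -1-0,01--
  5 | 0-01,01--
  6 | --10,-1-0,-11-,01--
  7 | -11-,01--
  9 | -001,10-1
  10 | --10,1-1-
  11 | 1-1-,10-1
  12 | -1-0  (sole → essential)
  14 | --10,-1-0,-11-,1-1-
  15 | -11-,1-1-
Essential prime implicants: --10, -1-0
Petrick residual → -001, 01--, 1-1-
Minimum SOP uses 5 PIs: cd' + b'c'd + bd' + a'b + ac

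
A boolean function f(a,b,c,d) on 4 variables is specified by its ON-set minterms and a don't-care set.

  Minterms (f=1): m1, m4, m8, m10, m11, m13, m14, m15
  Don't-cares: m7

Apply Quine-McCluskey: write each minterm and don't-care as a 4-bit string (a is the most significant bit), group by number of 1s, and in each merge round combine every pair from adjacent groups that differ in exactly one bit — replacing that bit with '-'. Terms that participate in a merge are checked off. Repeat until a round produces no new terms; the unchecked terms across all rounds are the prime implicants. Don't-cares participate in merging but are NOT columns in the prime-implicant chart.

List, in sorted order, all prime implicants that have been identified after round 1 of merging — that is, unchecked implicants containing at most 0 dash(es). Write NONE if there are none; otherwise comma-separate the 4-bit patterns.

0001, 0100

[col 0] 0001, 0100, 0111*, 1000*, 1010*, 1011*, 1101*, 1110*, 1111*
[col 1] -111, 1-10*, 1-11*, 10-0, 101-*, 11-1, 111-*
[col 2] 1-1-
Prime implicants: -111, 0001, 0100, 1-1-, 10-0, 11-1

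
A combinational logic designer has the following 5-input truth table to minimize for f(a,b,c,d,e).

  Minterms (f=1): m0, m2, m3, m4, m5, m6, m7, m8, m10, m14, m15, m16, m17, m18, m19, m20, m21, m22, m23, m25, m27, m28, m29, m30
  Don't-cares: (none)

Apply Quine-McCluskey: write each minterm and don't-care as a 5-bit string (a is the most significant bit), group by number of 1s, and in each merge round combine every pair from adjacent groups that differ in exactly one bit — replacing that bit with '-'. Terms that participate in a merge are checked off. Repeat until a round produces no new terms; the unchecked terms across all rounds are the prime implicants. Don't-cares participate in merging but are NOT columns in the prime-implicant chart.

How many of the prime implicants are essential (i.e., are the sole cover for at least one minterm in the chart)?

Round 0: 00000✓ 00010✓ 00011✓ 00100✓ 00101✓ 00110✓ 00111✓ 01000✓ 01010✓ 01110✓ 01111✓ 10000✓ 10001✓ 10010✓ 10011✓ 10100✓ 10101✓ 10110✓ 10111✓ 11001✓ 11011✓ 11100✓ 11101✓ 11110✓
Round 1: -0000✓ -0010✓ -0011✓ -0100✓ -0101✓ -0110✓ -0111✓ -1110✓ 0-000✓ 0-010✓ 0-110✓ 0-111✓ 00-00✓ 00-10✓ 00-11✓ 000-0✓ 0001-✓ 001-0✓ 001-1✓ 0010-✓ 0011-✓ 01-10✓ 010-0✓ 0111-✓ 1-001✓ 1-011✓ 1-100✓ 1-101✓ 1-110✓ 10-00✓ 10-01✓ 10-10✓ 10-11✓ 100-0✓ 100-1✓ 1000-✓ 1001-✓ 101-0✓ 101-1✓ 1010-✓ 1011-✓ 11-01✓ 110-1✓ 111-0✓ 1110-✓
Round 2: --110 -0-00✓ -0-10✓ -0-11✓ -00-0✓ -001-✓ -01-0✓ -01-1✓ -010-✓ -011-✓ 0--10 0-0-0 0-11- 00--0✓ 00-1-✓ 001--✓ 1--01 1-0-1 1-1-0 1-10- 10--0✓ 10--1✓ 10-0-✓ 10-1-✓ 100--✓ 101--✓
Round 3: -0--0 -0-1- -01-- 10---
PIs = {--110, -0--0, -0-1-, -01--, 0--10, 0-0-0, 0-11-, 1--01, 1-0-1, 1-1-0, 1-10-, 10---}
Coverage chart:
  m0: -0--0,0-0-0
  m2: -0--0,-0-1-,0--10,0-0-0
  m3: -0-1- ←essential
  m4: -0--0,-01--
  m5: -01-- ←essential
  m6: --110,-0--0,-0-1-,-01--,0--10,0-11-
  m7: -0-1-,-01--,0-11-
  m8: 0-0-0 ←essential
  m10: 0--10,0-0-0
  m14: --110,0--10,0-11-
  m15: 0-11- ←essential
  m16: -0--0,10---
  m17: 1--01,1-0-1,10---
  m18: -0--0,-0-1-,10---
  m19: -0-1-,1-0-1,10---
  m20: -0--0,-01--,1-1-0,1-10-,10---
  m21: -01--,1--01,1-10-,10---
  m22: --110,-0--0,-0-1-,-01--,1-1-0,10---
  m23: -0-1-,-01--,10---
  m25: 1--01,1-0-1
  m27: 1-0-1 ←essential
  m28: 1-1-0,1-10-
  m29: 1--01,1-10-
  m30: --110,1-1-0
Essential: -0-1-, -01--, 0-0-0, 0-11-, 1-0-1

5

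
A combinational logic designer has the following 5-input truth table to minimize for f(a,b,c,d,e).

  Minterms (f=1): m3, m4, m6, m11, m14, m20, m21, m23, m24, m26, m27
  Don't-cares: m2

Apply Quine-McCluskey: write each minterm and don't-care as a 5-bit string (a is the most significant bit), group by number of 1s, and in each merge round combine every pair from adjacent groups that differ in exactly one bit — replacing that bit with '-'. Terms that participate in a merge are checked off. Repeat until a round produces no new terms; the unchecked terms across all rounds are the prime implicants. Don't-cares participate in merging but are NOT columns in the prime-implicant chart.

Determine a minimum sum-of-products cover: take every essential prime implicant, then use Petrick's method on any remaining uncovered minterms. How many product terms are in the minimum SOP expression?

Round 0: 00010✓ 00011✓ 00100✓ 00110✓ 01011✓ 01110✓ 10100✓ 10101✓ 10111✓ 11000✓ 11010✓ 11011✓
Round 1: -0100 -1011 0-011 0-110 00-10 0001- 001-0 101-1 1010- 110-0 1101-
PIs = {-0100, -1011, 0-011, 0-110, 00-10, 0001-, 001-0, 101-1, 1010-, 110-0, 1101-}
Coverage chart:
  m3: 0-011,0001-
  m4: -0100,001-0
  m6: 0-110,00-10,001-0
  m11: -1011,0-011
  m14: 0-110 ←essential
  m20: -0100,1010-
  m21: 101-1,1010-
  m23: 101-1 ←essential
  m24: 110-0 ←essential
  m26: 110-0,1101-
  m27: -1011,1101-
Essential: 0-110, 101-1, 110-0
Petrick residual → -0100, -1011, 0-011
Min cover (6 terms): b'cd'e' + bc'de + a'c'de + a'cde' + ab'ce + abc'e'

6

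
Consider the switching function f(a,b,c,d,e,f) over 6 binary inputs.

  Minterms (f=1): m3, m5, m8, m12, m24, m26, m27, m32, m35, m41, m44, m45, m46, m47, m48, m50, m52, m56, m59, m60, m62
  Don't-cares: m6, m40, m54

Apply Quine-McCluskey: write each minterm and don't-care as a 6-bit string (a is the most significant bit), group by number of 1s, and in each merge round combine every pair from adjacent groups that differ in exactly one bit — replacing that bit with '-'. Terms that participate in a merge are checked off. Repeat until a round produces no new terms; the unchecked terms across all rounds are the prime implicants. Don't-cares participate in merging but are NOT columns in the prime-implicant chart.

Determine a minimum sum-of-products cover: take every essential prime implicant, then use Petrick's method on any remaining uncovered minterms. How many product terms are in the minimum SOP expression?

size-2^0 implicants → 000011(✓)  000101  000110  001000(✓)  001100(✓)  011000(✓)  011010(✓)  011011(✓)  100000(✓)  100011(✓)  101000(✓)  101001(✓)  101100(✓)  101101(✓)  101110(✓)  101111(✓)  110000(✓)  110010(✓)  110100(✓)  110110(✓)  111000(✓)  111011(✓)  111100(✓)  111110(✓)
size-2^1 implicants → -00011  -01000(✓)  -01100(✓)  -11000(✓)  -11011  0-1000(✓)  001-00(✓)  0110-0  01101-  1-0000(✓)  1-1000(✓)  1-1100(✓)  1-1110(✓)  10-000(✓)  101-00(✓)  101-01(✓)  10100-(✓)  1011-0(✓)  1011-1(✓)  10110-(✓)  10111-(✓)  11-000(✓)  11-100(✓)  11-110(✓)  110-00(✓)  110-10(✓)  1100-0(✓)  1101-0(✓)  111-00(✓)  1111-0(✓)
size-2^2 implicants → --1000  -01-00  1--000  1-1-00  1-11-0  101-0-  1011--  11--00  11-1-0  110--0
Unchecked terms (primes): --1000, -00011, -01-00, -11011, 000101, 000110, 0110-0, 01101-, 1--000, 1-1-00, 1-11-0, 101-0-, 1011--, 11--00, 11-1-0, 110--0
Minterm coverage:
  m3 ⊆ -00011 [E]
  m5 ⊆ 000101 [E]
  m8 ⊆ --1000,-01-00
  m12 ⊆ -01-00 [E]
  m24 ⊆ --1000,0110-0
  m26 ⊆ 0110-0,01101-
  m27 ⊆ -11011,01101-
  m32 ⊆ 1--000 [E]
  m35 ⊆ -00011 [E]
  m41 ⊆ 101-0- [E]
  m44 ⊆ -01-00,1-1-00,1-11-0,101-0-,1011--
  m45 ⊆ 101-0-,1011--
  m46 ⊆ 1-11-0,1011--
  m47 ⊆ 1011-- [E]
  m48 ⊆ 1--000,11--00,110--0
  m50 ⊆ 110--0 [E]
  m52 ⊆ 11--00,11-1-0,110--0
  m56 ⊆ --1000,1--000,1-1-00,11--00
  m59 ⊆ -11011 [E]
  m60 ⊆ 1-1-00,1-11-0,11--00,11-1-0
  m62 ⊆ 1-11-0,11-1-0
E = {-00011, -01-00, -11011, 000101, 1--000, 101-0-, 1011--, 110--0}
Petrick residual → 0110-0, 1-11-0
Cover = b'c'd'ef + b'ce'f' + bcd'ef + a'b'c'de'f + a'bcd'f' + ad'e'f' + acdf' + ab'ce' + ab'cd + abc'f'  |cover|=10

10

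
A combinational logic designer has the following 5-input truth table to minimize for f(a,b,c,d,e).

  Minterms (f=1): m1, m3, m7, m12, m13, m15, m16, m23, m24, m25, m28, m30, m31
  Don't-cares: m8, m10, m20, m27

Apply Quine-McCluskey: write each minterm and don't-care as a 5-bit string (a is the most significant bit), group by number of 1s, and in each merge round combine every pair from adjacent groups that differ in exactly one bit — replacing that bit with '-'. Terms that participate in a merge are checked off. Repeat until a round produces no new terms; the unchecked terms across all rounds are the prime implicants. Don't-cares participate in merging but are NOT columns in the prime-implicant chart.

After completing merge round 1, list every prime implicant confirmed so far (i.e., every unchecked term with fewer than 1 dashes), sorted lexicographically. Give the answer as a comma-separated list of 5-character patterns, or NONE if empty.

NONE

[col 0] 00001*, 00011*, 00111*, 01000*, 01010*, 01100*, 01101*, 01111*, 10000*, 10100*, 10111*, 11000*, 11001*, 11011*, 11100*, 11110*, 11111*
[col 1] -0111*, -1000*, -1100*, -1111*, 0-111*, 00-11, 000-1, 01-00*, 010-0, 011-1, 0110-, 1-000*, 1-100*, 1-111*, 10-00*, 11-00*, 11-11, 110-1, 1100-, 111-0, 1111-
[col 2] --111, -1-00, 1--00
Prime implicants: --111, -1-00, 00-11, 000-1, 010-0, 011-1, 0110-, 1--00, 11-11, 110-1, 1100-, 111-0, 1111-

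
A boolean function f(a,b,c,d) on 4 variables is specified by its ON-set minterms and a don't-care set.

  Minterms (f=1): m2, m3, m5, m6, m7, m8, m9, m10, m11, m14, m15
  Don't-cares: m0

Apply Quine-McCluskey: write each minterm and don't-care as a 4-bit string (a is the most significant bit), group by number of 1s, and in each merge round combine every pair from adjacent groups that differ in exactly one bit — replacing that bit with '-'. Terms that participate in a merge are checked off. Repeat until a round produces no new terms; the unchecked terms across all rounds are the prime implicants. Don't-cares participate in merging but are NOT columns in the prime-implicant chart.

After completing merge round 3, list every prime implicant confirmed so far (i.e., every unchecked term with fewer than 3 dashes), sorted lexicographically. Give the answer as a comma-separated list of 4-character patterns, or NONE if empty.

-0-0, 01-1, 10--

[col 0] 0000*, 0010*, 0011*, 0101*, 0110*, 0111*, 1000*, 1001*, 1010*, 1011*, 1110*, 1111*
[col 1] -000*, -010*, -011*, -110*, -111*, 0-10*, 0-11*, 00-0*, 001-*, 01-1, 011-*, 1-10*, 1-11*, 10-0*, 10-1*, 100-*, 101-*, 111-*
[col 2] --10*, --11*, -0-0, -01-*, -11-*, 0-1-*, 1-1-*, 10--
[col 3] --1-
Prime implicants: --1-, -0-0, 01-1, 10--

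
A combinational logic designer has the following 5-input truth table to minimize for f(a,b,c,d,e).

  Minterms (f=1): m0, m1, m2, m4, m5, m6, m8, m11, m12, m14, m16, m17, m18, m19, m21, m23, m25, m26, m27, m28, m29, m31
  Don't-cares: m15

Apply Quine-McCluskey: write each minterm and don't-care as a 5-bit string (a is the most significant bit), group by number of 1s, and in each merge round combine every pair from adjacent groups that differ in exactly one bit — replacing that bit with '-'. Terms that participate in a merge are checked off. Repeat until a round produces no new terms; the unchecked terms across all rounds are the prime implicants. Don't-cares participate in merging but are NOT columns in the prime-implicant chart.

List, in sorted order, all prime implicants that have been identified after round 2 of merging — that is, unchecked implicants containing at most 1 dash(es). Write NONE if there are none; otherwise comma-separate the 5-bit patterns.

size-2^0 implicants → 00000(✓)  00001(✓)  00010(✓)  00100(✓)  00101(✓)  00110(✓)  01000(✓)  01011(✓)  01100(✓)  01110(✓)  01111(✓)  10000(✓)  10001(✓)  10010(✓)  10011(✓)  10101(✓)  10111(✓)  11001(✓)  11010(✓)  11011(✓)  11100(✓)  11101(✓)  11111(✓)
size-2^1 implicants → -0000(✓)  -0001(✓)  -0010(✓)  -0101(✓)  -1011(✓)  -1100  -1111(✓)  0-000(✓)  0-100(✓)  0-110(✓)  00-00(✓)  00-01(✓)  00-10(✓)  000-0(✓)  0000-(✓)  001-0(✓)  0010-(✓)  01-00(✓)  01-11(✓)  011-0(✓)  0111-  1-001(✓)  1-010(✓)  1-011(✓)  1-101(✓)  1-111(✓)  10-01(✓)  10-11(✓)  100-0(✓)  100-1(✓)  1000-(✓)  1001-(✓)  101-1(✓)  11-01(✓)  11-11(✓)  110-1(✓)  1101-(✓)  111-1(✓)  1110-
size-2^2 implicants → -0-01  -00-0  -000-  -1-11  0--00  0-1-0  00--0  00-0-  1--01(✓)  1--11(✓)  1-0-1(✓)  1-01-  1-1-1(✓)  10--1(✓)  100--  11--1(✓)
size-2^3 implicants → 1---1
Unchecked terms (primes): -0-01, -00-0, -000-, -1-11, -1100, 0--00, 0-1-0, 00--0, 00-0-, 0111-, 1---1, 1-01-, 100--, 1110-

-1100, 0111-, 1110-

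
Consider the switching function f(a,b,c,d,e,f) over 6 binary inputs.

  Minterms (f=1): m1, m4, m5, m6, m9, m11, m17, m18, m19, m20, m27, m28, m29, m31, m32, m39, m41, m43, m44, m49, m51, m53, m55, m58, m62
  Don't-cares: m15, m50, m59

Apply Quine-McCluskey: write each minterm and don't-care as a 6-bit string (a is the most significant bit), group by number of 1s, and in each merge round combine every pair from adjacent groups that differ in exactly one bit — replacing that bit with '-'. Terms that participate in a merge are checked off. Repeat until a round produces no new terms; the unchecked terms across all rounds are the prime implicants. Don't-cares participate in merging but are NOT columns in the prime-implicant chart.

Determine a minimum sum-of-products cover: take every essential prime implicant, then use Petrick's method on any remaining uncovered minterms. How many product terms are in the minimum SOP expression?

13

size-2^0 implicants → 000001(✓)  000100(✓)  000101(✓)  000110(✓)  001001(✓)  001011(✓)  001111(✓)  010001(✓)  010010(✓)  010011(✓)  010100(✓)  011011(✓)  011100(✓)  011101(✓)  011111(✓)  100000  100111(✓)  101001(✓)  101011(✓)  101100  110001(✓)  110010(✓)  110011(✓)  110101(✓)  110111(✓)  111010(✓)  111011(✓)  111110(✓)
size-2^1 implicants → -01001(✓)  -01011(✓)  -10001(✓)  -10010(✓)  -10011(✓)  -11011(✓)  0-0001  0-0100  0-1011(✓)  0-1111(✓)  00-001  000-01  0001-0  00010-  001-11(✓)  0010-1(✓)  01-011(✓)  01-100  0100-1(✓)  01001-(✓)  011-11(✓)  0111-1  01110-  1-0111  1-1011(✓)  1010-1(✓)  11-010(✓)  11-011(✓)  110-01(✓)  110-11(✓)  1100-1(✓)  11001-(✓)  1101-1(✓)  111-10  11101-(✓)
size-2^2 implicants → --1011  -010-1  -1-011  -100-1  -1001-  0-1-11  11-01-  110--1
Unchecked terms (primes): --1011, -010-1, -1-011, -100-1, -1001-, 0-0001, 0-0100, 0-1-11, 00-001, 000-01, 0001-0, 00010-, 01-100, 0111-1, 01110-, 1-0111, 100000, 101100, 11-01-, 110--1, 111-10
Minterm coverage:
  m1 ⊆ 0-0001,00-001,000-01
  m4 ⊆ 0-0100,0001-0,00010-
  m5 ⊆ 000-01,00010-
  m6 ⊆ 0001-0 [E]
  m9 ⊆ -010-1,00-001
  m11 ⊆ --1011,-010-1,0-1-11
  m17 ⊆ -100-1,0-0001
  m18 ⊆ -1001- [E]
  m19 ⊆ -1-011,-100-1,-1001-
  m20 ⊆ 0-0100,01-100
  m27 ⊆ --1011,-1-011,0-1-11
  m28 ⊆ 01-100,01110-
  m29 ⊆ 0111-1,01110-
  m31 ⊆ 0-1-11,0111-1
  m32 ⊆ 100000 [E]
  m39 ⊆ 1-0111 [E]
  m41 ⊆ -010-1 [E]
  m43 ⊆ --1011,-010-1
  m44 ⊆ 101100 [E]
  m49 ⊆ -100-1,110--1
  m51 ⊆ -1-011,-100-1,-1001-,11-01-,110--1
  m53 ⊆ 110--1 [E]
  m55 ⊆ 1-0111,110--1
  m58 ⊆ 11-01-,111-10
  m62 ⊆ 111-10 [E]
E = {-010-1, -1001-, 0001-0, 1-0111, 100000, 101100, 110--1, 111-10}
Petrick residual → --1011, -100-1, 000-01, 01-100, 0111-1
Cover = cd'ef + b'cd'f + bc'd'f + bc'd'e + a'b'c'e'f + a'b'c'df' + a'bde'f' + a'bcdf + ac'def + ab'c'd'e'f' + ab'cde'f' + abc'f + abcef'  |cover|=13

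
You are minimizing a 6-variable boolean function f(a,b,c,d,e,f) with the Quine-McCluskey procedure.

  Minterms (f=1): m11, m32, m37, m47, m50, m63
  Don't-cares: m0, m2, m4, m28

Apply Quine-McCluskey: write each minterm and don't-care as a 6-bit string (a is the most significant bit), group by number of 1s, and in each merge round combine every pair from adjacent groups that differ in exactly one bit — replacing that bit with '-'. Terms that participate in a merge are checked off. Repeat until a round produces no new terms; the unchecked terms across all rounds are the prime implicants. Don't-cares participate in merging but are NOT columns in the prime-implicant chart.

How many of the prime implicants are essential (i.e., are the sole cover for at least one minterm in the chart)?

5

size-2^0 implicants → 000000(✓)  000010(✓)  000100(✓)  001011  011100  100000(✓)  100101  101111(✓)  110010  111111(✓)
size-2^1 implicants → -00000  000-00  0000-0  1-1111
Unchecked terms (primes): -00000, 000-00, 0000-0, 001011, 011100, 1-1111, 100101, 110010
Minterm coverage:
  m11 ⊆ 001011 [E]
  m32 ⊆ -00000 [E]
  m37 ⊆ 100101 [E]
  m47 ⊆ 1-1111 [E]
  m50 ⊆ 110010 [E]
  m63 ⊆ 1-1111 [E]
E = {-00000, 001011, 1-1111, 100101, 110010}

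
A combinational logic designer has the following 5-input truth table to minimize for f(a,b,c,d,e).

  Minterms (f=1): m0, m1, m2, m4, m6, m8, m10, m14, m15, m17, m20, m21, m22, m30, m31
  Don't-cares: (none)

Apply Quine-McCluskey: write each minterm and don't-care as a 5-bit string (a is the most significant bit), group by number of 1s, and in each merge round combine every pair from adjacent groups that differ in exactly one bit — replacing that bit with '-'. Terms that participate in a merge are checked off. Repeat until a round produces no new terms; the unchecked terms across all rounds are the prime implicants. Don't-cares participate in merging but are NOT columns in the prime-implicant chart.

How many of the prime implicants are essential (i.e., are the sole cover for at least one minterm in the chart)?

2

Round 0: 00000✓ 00001✓ 00010✓ 00100✓ 00110✓ 01000✓ 01010✓ 01110✓ 01111✓ 10001✓ 10100✓ 10101✓ 10110✓ 11110✓ 11111✓
Round 1: -0001 -0100✓ -0110✓ -1110✓ -1111✓ 0-000✓ 0-010✓ 0-110✓ 00-00✓ 00-10✓ 000-0✓ 0000- 001-0✓ 01-10✓ 010-0✓ 0111-✓ 1-110✓ 10-01 101-0✓ 1010- 1111-✓
Round 2: --110 -01-0 -111- 0--10 0-0-0 00--0
PIs = {--110, -0001, -01-0, -111-, 0--10, 0-0-0, 00--0, 0000-, 10-01, 1010-}
Coverage chart:
  m0: 0-0-0,00--0,0000-
  m1: -0001,0000-
  m2: 0--10,0-0-0,00--0
  m4: -01-0,00--0
  m6: --110,-01-0,0--10,00--0
  m8: 0-0-0 ←essential
  m10: 0--10,0-0-0
  m14: --110,-111-,0--10
  m15: -111- ←essential
  m17: -0001,10-01
  m20: -01-0,1010-
  m21: 10-01,1010-
  m22: --110,-01-0
  m30: --110,-111-
  m31: -111- ←essential
Essential: -111-, 0-0-0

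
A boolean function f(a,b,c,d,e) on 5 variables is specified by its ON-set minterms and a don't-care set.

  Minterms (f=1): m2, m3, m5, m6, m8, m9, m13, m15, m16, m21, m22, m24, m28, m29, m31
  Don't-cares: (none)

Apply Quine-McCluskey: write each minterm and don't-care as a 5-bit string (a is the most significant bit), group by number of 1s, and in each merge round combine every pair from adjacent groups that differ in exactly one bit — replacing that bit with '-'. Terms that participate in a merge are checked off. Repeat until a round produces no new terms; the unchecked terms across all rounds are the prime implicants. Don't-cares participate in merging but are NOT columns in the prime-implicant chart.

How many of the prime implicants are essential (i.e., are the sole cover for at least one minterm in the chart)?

Round 0: 00010✓ 00011✓ 00101✓ 00110✓ 01000✓ 01001✓ 01101✓ 01111✓ 10000✓ 10101✓ 10110✓ 11000✓ 11100✓ 11101✓ 11111✓
Round 1: -0101✓ -0110 -1000 -1101✓ -1111✓ 0-101✓ 00-10 0001- 01-01 0100- 011-1✓ 1-000 1-101✓ 11-00 111-1✓ 1110-
Round 2: --101 -11-1
PIs = {--101, -0110, -1000, -11-1, 00-10, 0001-, 01-01, 0100-, 1-000, 11-00, 1110-}
Coverage chart:
  m2: 00-10,0001-
  m3: 0001- ←essential
  m5: --101 ←essential
  m6: -0110,00-10
  m8: -1000,0100-
  m9: 01-01,0100-
  m13: --101,-11-1,01-01
  m15: -11-1 ←essential
  m16: 1-000 ←essential
  m21: --101 ←essential
  m22: -0110 ←essential
  m24: -1000,1-000,11-00
  m28: 11-00,1110-
  m29: --101,-11-1,1110-
  m31: -11-1 ←essential
Essential: --101, -0110, -11-1, 0001-, 1-000

5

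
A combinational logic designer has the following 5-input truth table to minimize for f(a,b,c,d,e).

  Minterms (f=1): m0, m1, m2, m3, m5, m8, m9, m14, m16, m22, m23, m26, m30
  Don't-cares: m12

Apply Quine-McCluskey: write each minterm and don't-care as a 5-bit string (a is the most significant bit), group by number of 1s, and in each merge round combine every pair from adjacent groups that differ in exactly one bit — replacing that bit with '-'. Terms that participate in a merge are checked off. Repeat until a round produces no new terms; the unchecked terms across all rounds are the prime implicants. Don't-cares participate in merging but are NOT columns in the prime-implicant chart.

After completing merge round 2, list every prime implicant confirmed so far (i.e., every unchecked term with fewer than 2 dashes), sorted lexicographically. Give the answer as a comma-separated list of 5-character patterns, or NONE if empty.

-0000, -1110, 00-01, 01-00, 011-0, 1-110, 1011-, 11-10

[col 0] 00000*, 00001*, 00010*, 00011*, 00101*, 01000*, 01001*, 01100*, 01110*, 10000*, 10110*, 10111*, 11010*, 11110*
[col 1] -0000, -1110, 0-000*, 0-001*, 00-01, 000-0*, 000-1*, 0000-*, 0001-*, 01-00, 0100-*, 011-0, 1-110, 1011-, 11-10
[col 2] 0-00-, 000--
Prime implicants: -0000, -1110, 0-00-, 00-01, 000--, 01-00, 011-0, 1-110, 1011-, 11-10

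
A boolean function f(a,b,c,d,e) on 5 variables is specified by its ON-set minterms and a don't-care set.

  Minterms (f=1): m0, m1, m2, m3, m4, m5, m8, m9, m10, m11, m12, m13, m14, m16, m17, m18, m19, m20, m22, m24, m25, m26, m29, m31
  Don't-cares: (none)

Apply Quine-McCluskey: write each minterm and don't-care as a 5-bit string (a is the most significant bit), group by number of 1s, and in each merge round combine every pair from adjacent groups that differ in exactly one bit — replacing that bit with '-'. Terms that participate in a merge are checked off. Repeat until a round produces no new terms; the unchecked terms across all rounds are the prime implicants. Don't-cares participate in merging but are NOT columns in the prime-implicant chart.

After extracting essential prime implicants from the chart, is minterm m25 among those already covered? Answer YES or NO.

NO

Round 0: 00000✓ 00001✓ 00010✓ 00011✓ 00100✓ 00101✓ 01000✓ 01001✓ 01010✓ 01011✓ 01100✓ 01101✓ 01110✓ 10000✓ 10001✓ 10010✓ 10011✓ 10100✓ 10110✓ 11000✓ 11001✓ 11010✓ 11101✓ 11111✓
Round 1: -0000✓ -0001✓ -0010✓ -0011✓ -0100✓ -1000✓ -1001✓ -1010✓ -1101✓ 0-000✓ 0-001✓ 0-010✓ 0-011✓ 0-100✓ 0-101✓ 00-00✓ 00-01✓ 000-0✓ 000-1✓ 0000-✓ 0001-✓ 0010-✓ 01-00✓ 01-01✓ 01-10✓ 010-0✓ 010-1✓ 0100-✓ 0101-✓ 011-0✓ 0110-✓ 1-000✓ 1-001✓ 1-010✓ 10-00✓ 10-10✓ 100-0✓ 100-1✓ 1000-✓ 1001-✓ 101-0✓ 11-01✓ 110-0✓ 1100-✓ 111-1
Round 2: --000✓ --001✓ --010✓ -0-00 -00-0✓ -00-1✓ -000-✓ -001-✓ -1-01 -10-0✓ -100-✓ 0--00✓ 0--01✓ 0-0-0✓ 0-0-1✓ 0-00-✓ 0-01-✓ 0-10-✓ 00-0-✓ 000--✓ 01--0 01-0-✓ 010--✓ 1-0-0✓ 1-00-✓ 10--0 100--✓
Round 3: --0-0 --00- -00-- 0--0- 0-0--
PIs = {--0-0, --00-, -0-00, -00--, -1-01, 0--0-, 0-0--, 01--0, 10--0, 111-1}
Coverage chart:
  m0: --0-0,--00-,-0-00,-00--,0--0-,0-0--
  m1: --00-,-00--,0--0-,0-0--
  m2: --0-0,-00--,0-0--
  m3: -00--,0-0--
  m4: -0-00,0--0-
  m5: 0--0- ←essential
  m8: --0-0,--00-,0--0-,0-0--,01--0
  m9: --00-,-1-01,0--0-,0-0--
  m10: --0-0,0-0--,01--0
  m11: 0-0-- ←essential
  m12: 0--0-,01--0
  m13: -1-01,0--0-
  m14: 01--0 ←essential
  m16: --0-0,--00-,-0-00,-00--,10--0
  m17: --00-,-00--
  m18: --0-0,-00--,10--0
  m19: -00-- ←essential
  m20: -0-00,10--0
  m22: 10--0 ←essential
  m24: --0-0,--00-
  m25: --00-,-1-01
  m26: --0-0 ←essential
  m29: -1-01,111-1
  m31: 111-1 ←essential
Essential: --0-0, -00--, 0--0-, 0-0--, 01--0, 10--0, 111-1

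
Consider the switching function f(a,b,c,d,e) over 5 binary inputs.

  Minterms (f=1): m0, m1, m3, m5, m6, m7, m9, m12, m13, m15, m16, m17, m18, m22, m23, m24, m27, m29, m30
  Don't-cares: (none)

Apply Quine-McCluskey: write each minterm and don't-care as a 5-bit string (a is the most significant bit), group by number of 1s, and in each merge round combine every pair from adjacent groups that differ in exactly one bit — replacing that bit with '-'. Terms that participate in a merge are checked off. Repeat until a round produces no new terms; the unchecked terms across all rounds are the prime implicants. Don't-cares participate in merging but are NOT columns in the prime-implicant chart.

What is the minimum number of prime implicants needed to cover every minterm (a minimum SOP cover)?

11

size-2^0 implicants → 00000(✓)  00001(✓)  00011(✓)  00101(✓)  00110(✓)  00111(✓)  01001(✓)  01100(✓)  01101(✓)  01111(✓)  10000(✓)  10001(✓)  10010(✓)  10110(✓)  10111(✓)  11000(✓)  11011  11101(✓)  11110(✓)
size-2^1 implicants → -0000(✓)  -0001(✓)  -0110(✓)  -0111(✓)  -1101  0-001(✓)  0-101(✓)  0-111(✓)  00-01(✓)  00-11(✓)  000-1(✓)  0000-(✓)  001-1(✓)  0011-(✓)  01-01(✓)  011-1(✓)  0110-  1-000  1-110  10-10  100-0  1000-(✓)  1011-(✓)
size-2^2 implicants → -000-  -011-  0--01  0-1-1  00--1
Unchecked terms (primes): -000-, -011-, -1101, 0--01, 0-1-1, 00--1, 0110-, 1-000, 1-110, 10-10, 100-0, 11011
Minterm coverage:
  m0 ⊆ -000- [E]
  m1 ⊆ -000-,0--01,00--1
  m3 ⊆ 00--1 [E]
  m5 ⊆ 0--01,0-1-1,00--1
  m6 ⊆ -011- [E]
  m7 ⊆ -011-,0-1-1,00--1
  m9 ⊆ 0--01 [E]
  m12 ⊆ 0110- [E]
  m13 ⊆ -1101,0--01,0-1-1,0110-
  m15 ⊆ 0-1-1 [E]
  m16 ⊆ -000-,1-000,100-0
  m17 ⊆ -000- [E]
  m18 ⊆ 10-10,100-0
  m22 ⊆ -011-,1-110,10-10
  m23 ⊆ -011- [E]
  m24 ⊆ 1-000 [E]
  m27 ⊆ 11011 [E]
  m29 ⊆ -1101 [E]
  m30 ⊆ 1-110 [E]
E = {-000-, -011-, -1101, 0--01, 0-1-1, 00--1, 0110-, 1-000, 1-110, 11011}
Petrick residual → 10-10
Cover = b'c'd' + b'cd + bcd'e + a'd'e + a'ce + a'b'e + a'bcd' + ac'd'e' + acde' + ab'de' + abc'de  |cover|=11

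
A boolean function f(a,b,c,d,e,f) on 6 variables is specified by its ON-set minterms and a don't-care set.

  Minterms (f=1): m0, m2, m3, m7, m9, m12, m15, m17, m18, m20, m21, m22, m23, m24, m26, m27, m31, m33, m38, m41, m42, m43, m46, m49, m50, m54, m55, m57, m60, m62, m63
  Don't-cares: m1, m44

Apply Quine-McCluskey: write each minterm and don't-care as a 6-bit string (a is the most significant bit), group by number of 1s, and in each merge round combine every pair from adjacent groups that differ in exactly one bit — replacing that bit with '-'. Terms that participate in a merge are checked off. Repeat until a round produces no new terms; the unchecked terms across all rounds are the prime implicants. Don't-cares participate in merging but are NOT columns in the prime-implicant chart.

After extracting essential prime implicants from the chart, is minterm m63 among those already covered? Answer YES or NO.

[col 0] 000000*, 000001*, 000010*, 000011*, 000111*, 001001*, 001100*, 001111*, 010001*, 010010*, 010100*, 010101*, 010110*, 010111*, 011000*, 011010*, 011011*, 011111*, 100001*, 100110*, 101001*, 101010*, 101011*, 101100*, 101110*, 110001*, 110010*, 110110*, 110111*, 111001*, 111100*, 111110*, 111111*
[col 1] -00001*, -01001*, -01100, -10001*, -10010*, -10110*, -10111*, -11111*, 0-0001*, 0-0010, 0-0111*, 0-1111*, 00-001*, 00-111*, 000-11, 0000-0*, 0000-1*, 00000-*, 00001-*, 01-010, 01-111*, 010-01, 010-10*, 0101-0*, 0101-1*, 01010-*, 01011-*, 011-11, 0110-0, 01101-, 1-0001*, 1-0110*, 1-1001*, 1-1100*, 1-1110*, 10-001*, 10-110*, 101-10, 1010-1, 10101-, 1011-0*, 11-001*, 11-110*, 11-111*, 110-10*, 11011-*, 1111-0*, 11111-*
[col 2] --0001, -0-001, -1-111, -10-10, -1011-, 0--111, 0000--, 0101--, 1--001, 1--110, 1-11-0, 11-11-
Prime implicants: --0001, -0-001, -01100, -1-111, -10-10, -1011-, 0--111, 0-0010, 000-11, 0000--, 01-010, 010-01, 0101--, 011-11, 0110-0, 01101-, 1--001, 1--110, 1-11-0, 101-10, 1010-1, 10101-, 11-11-
PI chart (minterm → PIs covering it):
  0 | 0000--  (sole → essential)
  2 | 0-0010,0000--
  3 | 000-11,0000--
  7 | 0--111,000-11
  9 | -0-001  (sole → essential)
  12 | -01100  (sole → essential)
  15 | 0--111  (sole → essential)
  17 | --0001,010-01
  18 | -10-10,0-0010,01-010
  20 | 0101--  (sole → essential)
  21 | 010-01,0101--
  22 | -10-10,-1011-,0101--
  23 | -1-111,-1011-,0--111,0101--
  24 | 0110-0  (sole → essential)
  26 | 01-010,0110-0,01101-
  27 | 011-11,01101-
  31 | -1-111,0--111,011-11
  33 | --0001,-0-001,1--001
  38 | 1--110  (sole → essential)
  41 | -0-001,1--001,1010-1
  42 | 101-10,10101-
  43 | 1010-1,10101-
  46 | 1--110,1-11-0,101-10
  49 | --0001,1--001
  50 | -10-10  (sole → essential)
  54 | -10-10,-1011-,1--110,11-11-
  55 | -1-111,-1011-,11-11-
  57 | 1--001  (sole → essential)
  60 | 1-11-0  (sole → essential)
  62 | 1--110,1-11-0,11-11-
  63 | -1-111,11-11-
Essential prime implicants: -0-001, -01100, -10-10, 0--111, 0000--, 0101--, 0110-0, 1--001, 1--110, 1-11-0

NO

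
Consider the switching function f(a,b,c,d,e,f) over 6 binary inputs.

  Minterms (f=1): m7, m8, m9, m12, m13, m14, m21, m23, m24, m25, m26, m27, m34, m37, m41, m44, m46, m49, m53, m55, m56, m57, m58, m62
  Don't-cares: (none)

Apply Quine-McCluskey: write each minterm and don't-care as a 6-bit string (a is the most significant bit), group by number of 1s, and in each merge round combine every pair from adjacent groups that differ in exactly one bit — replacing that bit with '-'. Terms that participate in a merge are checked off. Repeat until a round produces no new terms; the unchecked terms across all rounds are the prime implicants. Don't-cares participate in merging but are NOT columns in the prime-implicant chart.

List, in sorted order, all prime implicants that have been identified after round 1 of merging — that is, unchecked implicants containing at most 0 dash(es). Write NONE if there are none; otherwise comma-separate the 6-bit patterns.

[col 0] 000111*, 001000*, 001001*, 001100*, 001101*, 001110*, 010101*, 010111*, 011000*, 011001*, 011010*, 011011*, 100010, 100101*, 101001*, 101100*, 101110*, 110001*, 110101*, 110111*, 111000*, 111001*, 111010*, 111110*
[col 1] -01001*, -01100*, -01110*, -10101*, -10111*, -11000*, -11001*, -11010*, 0-0111, 0-1000*, 0-1001*, 001-00*, 001-01*, 00100-*, 0011-0*, 00110-*, 0101-1*, 0110-0*, 0110-1*, 01100-*, 01101-*, 1-0101, 1-1001*, 1-1110, 1011-0*, 11-001, 110-01, 1101-1*, 111-10, 1110-0*, 11100-*
[col 2] --1001, -011-0, -101-1, -110-0, -1100-, 0-100-, 001-0-, 0110--
Prime implicants: --1001, -011-0, -101-1, -110-0, -1100-, 0-0111, 0-100-, 001-0-, 0110--, 1-0101, 1-1110, 100010, 11-001, 110-01, 111-10

100010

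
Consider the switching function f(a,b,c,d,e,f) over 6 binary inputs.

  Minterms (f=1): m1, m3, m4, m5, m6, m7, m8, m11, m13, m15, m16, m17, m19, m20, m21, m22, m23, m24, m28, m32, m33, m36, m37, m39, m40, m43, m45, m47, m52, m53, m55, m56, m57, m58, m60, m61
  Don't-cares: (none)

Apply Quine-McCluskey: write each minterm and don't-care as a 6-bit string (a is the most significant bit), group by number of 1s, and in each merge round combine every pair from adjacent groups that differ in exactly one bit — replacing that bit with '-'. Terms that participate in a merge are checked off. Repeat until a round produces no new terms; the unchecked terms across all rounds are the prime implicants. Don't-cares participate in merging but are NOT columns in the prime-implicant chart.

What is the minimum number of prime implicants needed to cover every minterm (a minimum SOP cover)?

Round 0: 000001✓ 000011✓ 000100✓ 000101✓ 000110✓ 000111✓ 001000✓ 001011✓ 001101✓ 001111✓ 010000✓ 010001✓ 010011✓ 010100✓ 010101✓ 010110✓ 010111✓ 011000✓ 011100✓ 100000✓ 100001✓ 100100✓ 100101✓ 100111✓ 101000✓ 101011✓ 101101✓ 101111✓ 110100✓ 110101✓ 110111✓ 111000✓ 111001✓ 111010✓ 111100✓ 111101✓
Round 1: -00001✓ -00100✓ -00101✓ -00111✓ -01000✓ -01011✓ -01101✓ -01111✓ -10100✓ -10101✓ -10111✓ -11000✓ -11100✓ 0-0001✓ 0-0011✓ 0-0100✓ 0-0101✓ 0-0110✓ 0-0111✓ 0-1000✓ 00-011✓ 00-101✓ 00-111✓ 000-01✓ 000-11✓ 0000-1✓ 0001-0✓ 0001-1✓ 00010-✓ 00011-✓ 001-11✓ 0011-1✓ 01-000✓ 01-100✓ 010-00✓ 010-01✓ 010-11✓ 0100-1✓ 01000-✓ 0101-0✓ 0101-1✓ 01010-✓ 01011-✓ 011-00✓ 1-0100✓ 1-0101✓ 1-0111✓ 1-1000✓ 1-1101✓ 10-000 10-101✓ 10-111✓ 100-00✓ 100-01✓ 10000-✓ 1001-1✓ 10010-✓ 101-11✓ 1011-1✓ 11-100✓ 11-101✓ 1101-1✓ 11010-✓ 111-00✓ 111-01✓ 1110-0 11100-✓ 11110-✓
Round 2: --0100✓ --0101✓ --0111✓ --1000 -0-101✓ -0-111✓ -00-01 -001-1✓ -0010-✓ -01-11 -011-1✓ -1-100 -101-1✓ -1010-✓ -11-00 0-0-01✓ 0-0-11✓ 0-00-1✓ 0-01-0✓ 0-01-1✓ 0-010-✓ 0-011-✓ 00--11 00-1-1✓ 000--1✓ 0001--✓ 01--00 010--1✓ 010-0- 0101--✓ 1--101 1-01-1✓ 1-010-✓ 10-1-1✓ 100-0- 11-10- 111-0-
Round 3: --01-1 --010- -0-1-1 0-0--1 0-01--
PIs = {--01-1, --010-, --1000, -0-1-1, -00-01, -01-11, -1-100, -11-00, 0-0--1, 0-01--, 00--11, 01--00, 010-0-, 1--101, 10-000, 100-0-, 11-10-, 111-0-, 1110-0}
Coverage chart:
  m1: -00-01,0-0--1
  m3: 0-0--1,00--11
  m4: --010-,0-01--
  m5: --01-1,--010-,-0-1-1,-00-01,0-0--1,0-01--
  m6: 0-01-- ←essential
  m7: --01-1,-0-1-1,0-0--1,0-01--,00--11
  m8: --1000 ←essential
  m11: -01-11,00--11
  m13: -0-1-1 ←essential
  m15: -0-1-1,-01-11,00--11
  m16: 01--00,010-0-
  m17: 0-0--1,010-0-
  m19: 0-0--1 ←essential
  m20: --010-,-1-100,0-01--,01--00,010-0-
  m21: --01-1,--010-,0-0--1,0-01--,010-0-
  m22: 0-01-- ←essential
  m23: --01-1,0-0--1,0-01--
  m24: --1000,-11-00,01--00
  m28: -1-100,-11-00,01--00
  m32: 10-000,100-0-
  m33: -00-01,100-0-
  m36: --010-,100-0-
  m37: --01-1,--010-,-0-1-1,-00-01,1--101,100-0-
  m39: --01-1,-0-1-1
  m40: --1000,10-000
  m43: -01-11 ←essential
  m45: -0-1-1,1--101
  m47: -0-1-1,-01-11
  m52: --010-,-1-100,11-10-
  m53: --01-1,--010-,1--101,11-10-
  m55: --01-1 ←essential
  m56: --1000,-11-00,111-0-,1110-0
  m57: 111-0- ←essential
  m58: 1110-0 ←essential
  m60: -1-100,-11-00,11-10-,111-0-
  m61: 1--101,11-10-,111-0-
Essential: --01-1, --1000, -0-1-1, -01-11, 0-0--1, 0-01--, 111-0-, 1110-0
Petrick residual → --010-, 01--00, 100-0-
Min cover (11 terms): c'df + c'de' + cd'e'f' + b'df + b'cef + a'c'f + a'c'd + a'be'f' + ab'c'e' + abce' + abcd'f'

11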